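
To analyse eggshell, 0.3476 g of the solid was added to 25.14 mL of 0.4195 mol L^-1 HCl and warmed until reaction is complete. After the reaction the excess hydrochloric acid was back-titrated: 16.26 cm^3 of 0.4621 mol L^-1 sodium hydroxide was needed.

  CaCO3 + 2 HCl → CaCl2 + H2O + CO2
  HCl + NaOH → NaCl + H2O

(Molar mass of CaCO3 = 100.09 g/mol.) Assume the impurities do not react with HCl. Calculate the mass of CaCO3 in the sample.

0.1518 g

n(HCl) added = 0.02514 × 0.4195 = 0.01055 mol
n(NaOH) used in back-titration = 0.01626 × 0.4621 = 7.514 × 10^-3 mol
n(HCl) left over = 7.514 × 10^-3 mol (1:1 ratio)
n(HCl) consumed by analyte = 0.01055 − 7.514 × 10^-3 = 3.032 × 10^-3 mol
From the 1:2 ratio, n(CaCO3) = 1/2 × 3.032 × 10^-3 = 1.516 × 10^-3 mol
mass of CaCO3 = 1.516 × 10^-3 × 100.09 = 0.1518 g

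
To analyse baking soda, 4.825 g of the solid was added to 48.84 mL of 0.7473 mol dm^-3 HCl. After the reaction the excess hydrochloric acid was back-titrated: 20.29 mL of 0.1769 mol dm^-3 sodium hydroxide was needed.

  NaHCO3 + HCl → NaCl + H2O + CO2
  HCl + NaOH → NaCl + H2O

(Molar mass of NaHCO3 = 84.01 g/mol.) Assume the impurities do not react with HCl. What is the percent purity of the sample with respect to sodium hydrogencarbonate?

n(HCl) added = 0.04884 × 0.7473 = 0.03650 mol
n(NaOH) used in back-titration = 0.02029 × 0.1769 = 3.589 × 10^-3 mol
n(HCl) left over = 3.589 × 10^-3 mol (1:1 ratio)
n(HCl) consumed by analyte = 0.03650 − 3.589 × 10^-3 = 0.03291 mol
n(NaHCO3) = 0.03291 mol (1:1 ratio)
mass of NaHCO3 = 0.03291 × 84.01 = 2.765 g
% NaHCO3 = 2.765 / 4.825 × 100 = 57.30 %

57.30 %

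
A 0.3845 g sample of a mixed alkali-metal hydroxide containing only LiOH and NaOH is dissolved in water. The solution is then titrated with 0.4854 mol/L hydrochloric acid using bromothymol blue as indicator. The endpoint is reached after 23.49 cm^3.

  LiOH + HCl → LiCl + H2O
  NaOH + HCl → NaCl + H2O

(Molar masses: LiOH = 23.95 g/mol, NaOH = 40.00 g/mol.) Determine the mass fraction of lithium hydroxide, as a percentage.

n(HCl) = 0.02349 × 0.4854 = 0.01140 mol
Let x = n(LiOH), y = n(NaOH).
Titrant: 1x + 1y = 0.01140;  mass: 23.95x + 40.00y = 0.3845
Solving, x = 4.460 × 10^-3 mol, y = 6.942 × 10^-3 mol
mass of LiOH = 4.460 × 10^-3 × 23.95 = 0.1068 g
% LiOH = 0.1068 / 0.3845 × 100 = 27.78 %

27.78 %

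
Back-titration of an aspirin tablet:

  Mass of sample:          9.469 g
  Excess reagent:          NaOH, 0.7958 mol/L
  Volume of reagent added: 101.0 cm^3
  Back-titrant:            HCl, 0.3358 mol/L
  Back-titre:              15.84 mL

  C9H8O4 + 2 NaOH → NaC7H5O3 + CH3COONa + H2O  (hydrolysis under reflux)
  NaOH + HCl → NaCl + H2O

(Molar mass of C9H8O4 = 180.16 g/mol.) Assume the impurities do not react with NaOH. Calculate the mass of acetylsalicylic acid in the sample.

6.761 g

n(NaOH) added = 0.1010 × 0.7958 = 0.08038 mol
n(HCl) used in back-titration = 0.01584 × 0.3358 = 5.319 × 10^-3 mol
n(NaOH) left over = 5.319 × 10^-3 mol (1:1 ratio)
n(NaOH) consumed by analyte = 0.08038 − 5.319 × 10^-3 = 0.07506 mol
From the 1:2 ratio, n(C9H8O4) = 1/2 × 0.07506 = 0.03753 mol
mass of C9H8O4 = 0.03753 × 180.16 = 6.761 g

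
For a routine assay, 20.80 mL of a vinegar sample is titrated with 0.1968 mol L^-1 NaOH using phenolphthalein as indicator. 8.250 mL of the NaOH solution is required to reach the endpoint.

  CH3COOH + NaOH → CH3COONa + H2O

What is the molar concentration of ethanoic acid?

0.07806 mol/L

n(NaOH) = 0.008250 L × 0.1968 mol/L = 1.624 × 10^-3 mol
n(CH3COOH) = 1.624 × 10^-3 mol (1:1 mole ratio)
[CH3COOH] = 1.624 × 10^-3 mol / 0.02080 L = 0.07806 mol/L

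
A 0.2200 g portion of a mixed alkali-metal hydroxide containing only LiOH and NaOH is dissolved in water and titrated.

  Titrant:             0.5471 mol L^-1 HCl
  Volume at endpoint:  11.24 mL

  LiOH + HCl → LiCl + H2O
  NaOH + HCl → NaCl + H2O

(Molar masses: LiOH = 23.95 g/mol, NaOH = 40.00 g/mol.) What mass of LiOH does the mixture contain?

n(HCl) = 0.01124 × 0.5471 = 6.149 × 10^-3 mol
Let x = n(LiOH), y = n(NaOH).
Titrant: 1x + 1y = 6.149 × 10^-3;  mass: 23.95x + 40.00y = 0.2200
Solving, x = 1.618 × 10^-3 mol, y = 4.531 × 10^-3 mol
mass of LiOH = 1.618 × 10^-3 × 23.95 = 0.03876 g

0.03876 g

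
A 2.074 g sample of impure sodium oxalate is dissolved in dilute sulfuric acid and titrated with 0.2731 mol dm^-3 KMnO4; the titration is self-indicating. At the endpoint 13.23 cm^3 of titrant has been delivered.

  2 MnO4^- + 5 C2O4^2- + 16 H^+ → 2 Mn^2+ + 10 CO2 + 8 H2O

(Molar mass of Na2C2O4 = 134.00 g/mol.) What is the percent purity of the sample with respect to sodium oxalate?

n(KMnO4) = 0.01323 L × 0.2731 mol/L = 3.613 × 10^-3 mol
From the 5:2 ratio, n(Na2C2O4) = 5/2 × 3.613 × 10^-3 = 9.033 × 10^-3 mol
mass of Na2C2O4 = 9.033 × 10^-3 × 134.00 g/mol = 1.210 g
% Na2C2O4 = 1.210 / 2.074 × 100 = 58.36 %

58.36 %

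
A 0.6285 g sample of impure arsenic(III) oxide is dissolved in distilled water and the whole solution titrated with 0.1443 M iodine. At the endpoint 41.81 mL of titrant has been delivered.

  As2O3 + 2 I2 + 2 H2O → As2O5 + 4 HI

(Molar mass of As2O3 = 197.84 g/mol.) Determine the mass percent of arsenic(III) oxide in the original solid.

94.96 %

n(I2) = 0.04181 L × 0.1443 mol/L = 6.033 × 10^-3 mol
From the 1:2 ratio, n(As2O3) = 1/2 × 6.033 × 10^-3 = 3.017 × 10^-3 mol
mass of As2O3 = 3.017 × 10^-3 × 197.84 g/mol = 0.5968 g
% As2O3 = 0.5968 / 0.6285 × 100 = 94.96 %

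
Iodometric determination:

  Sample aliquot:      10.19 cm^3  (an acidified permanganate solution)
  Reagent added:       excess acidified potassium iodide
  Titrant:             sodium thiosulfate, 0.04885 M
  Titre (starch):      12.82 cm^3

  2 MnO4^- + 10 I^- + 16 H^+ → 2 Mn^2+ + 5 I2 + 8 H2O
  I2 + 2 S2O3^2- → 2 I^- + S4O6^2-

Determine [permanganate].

n(S2O3^2-) = 0.01282 × 0.04885 = 6.263 × 10^-4 mol
n(I2) = n(S2O3^2-)/2 = 3.131 × 10^-4 mol
From the 2:5 ratio, n(MnO4^-) in the aliquot = 2/5 × 3.131 × 10^-4 = 1.253 × 10^-4 mol
[MnO4^-] = 1.253 × 10^-4 / 0.01019 = 0.01229 mol/L

0.01229 M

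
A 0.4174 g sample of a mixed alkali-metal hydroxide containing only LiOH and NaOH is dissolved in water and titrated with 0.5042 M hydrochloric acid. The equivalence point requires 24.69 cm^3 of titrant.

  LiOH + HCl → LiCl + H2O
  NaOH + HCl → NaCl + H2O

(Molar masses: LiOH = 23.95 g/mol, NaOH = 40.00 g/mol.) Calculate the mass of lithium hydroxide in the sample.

n(HCl) = 0.02469 × 0.5042 = 0.01245 mol
Let x = n(LiOH), y = n(NaOH).
Titrant: 1x + 1y = 0.01245;  mass: 23.95x + 40.00y = 0.4174
Solving, x = 5.019 × 10^-3 mol, y = 7.430 × 10^-3 mol
mass of LiOH = 5.019 × 10^-3 × 23.95 = 0.1202 g

0.1202 g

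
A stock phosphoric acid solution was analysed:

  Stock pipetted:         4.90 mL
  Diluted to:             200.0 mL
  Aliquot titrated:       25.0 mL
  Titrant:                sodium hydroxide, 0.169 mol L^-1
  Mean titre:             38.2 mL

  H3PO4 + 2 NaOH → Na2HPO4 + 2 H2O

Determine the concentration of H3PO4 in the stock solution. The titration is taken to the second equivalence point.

n(NaOH) = 0.0382 × 0.169 = 6.46 × 10^-3 mol
From the 1:2 ratio, n(H3PO4) in the aliquot = 1/2 × 6.46 × 10^-3 = 3.23 × 10^-3 mol
[H3PO4]_dilute = 3.23 × 10^-3 / 0.0250 = 0.129 mol/L
Dilution factor = 200.0 / 4.90 = 40.82
[H3PO4]_stock = 0.129 × 40.82 = 5.27 mol/L

5.27 mol/L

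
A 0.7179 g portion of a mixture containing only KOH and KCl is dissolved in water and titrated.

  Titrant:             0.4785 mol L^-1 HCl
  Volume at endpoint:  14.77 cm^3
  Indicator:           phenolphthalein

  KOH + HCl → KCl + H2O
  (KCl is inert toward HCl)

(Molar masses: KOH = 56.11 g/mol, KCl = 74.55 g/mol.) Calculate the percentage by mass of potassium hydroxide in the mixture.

n(HCl) = 0.01477 × 0.4785 = 7.067 × 10^-3 mol
Let x = n(KOH), y = n(KCl).
Titrant: 1x = 7.067 × 10^-3;  mass: 56.11x + 74.55y = 0.7179
Solving, x = 7.067 × 10^-3 mol, y = 4.310 × 10^-3 mol
mass of KOH = 7.067 × 10^-3 × 56.11 = 0.3966 g
% KOH = 0.3966 / 0.7179 × 100 = 55.24 %

55.24 %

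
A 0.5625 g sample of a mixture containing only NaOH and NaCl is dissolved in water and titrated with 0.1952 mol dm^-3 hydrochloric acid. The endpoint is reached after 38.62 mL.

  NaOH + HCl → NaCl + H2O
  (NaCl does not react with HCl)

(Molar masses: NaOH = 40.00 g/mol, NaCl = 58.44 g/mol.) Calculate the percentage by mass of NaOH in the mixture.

n(HCl) = 0.03862 × 0.1952 = 7.539 × 10^-3 mol
Let x = n(NaOH), y = n(NaCl).
Titrant: 1x = 7.539 × 10^-3;  mass: 40.00x + 58.44y = 0.5625
Solving, x = 7.539 × 10^-3 mol, y = 4.465 × 10^-3 mol
mass of NaOH = 7.539 × 10^-3 × 40.00 = 0.3015 g
% NaOH = 0.3015 / 0.5625 × 100 = 53.61 %

53.61 %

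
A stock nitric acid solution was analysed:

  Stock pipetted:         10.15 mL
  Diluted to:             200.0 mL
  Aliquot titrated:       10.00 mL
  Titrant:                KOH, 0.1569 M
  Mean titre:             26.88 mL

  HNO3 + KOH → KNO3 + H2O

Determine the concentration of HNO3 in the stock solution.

8.310 M

n(KOH) = 0.02688 × 0.1569 = 4.217 × 10^-3 mol
n(HNO3) in the aliquot = 4.217 × 10^-3 mol (1:1 ratio)
[HNO3]_dilute = 4.217 × 10^-3 / 0.01000 = 0.4217 mol/L
Dilution factor = 200.0 / 10.15 = 19.70
[HNO3]_stock = 0.4217 × 19.70 = 8.310 mol/L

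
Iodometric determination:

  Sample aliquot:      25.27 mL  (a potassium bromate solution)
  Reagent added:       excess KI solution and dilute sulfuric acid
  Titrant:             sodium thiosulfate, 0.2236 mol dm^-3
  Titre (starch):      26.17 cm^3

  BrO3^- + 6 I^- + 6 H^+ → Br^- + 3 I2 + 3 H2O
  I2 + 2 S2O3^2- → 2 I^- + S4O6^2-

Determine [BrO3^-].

n(S2O3^2-) = 0.02617 × 0.2236 = 5.852 × 10^-3 mol
n(I2) = n(S2O3^2-)/2 = 2.926 × 10^-3 mol
From the 1:3 ratio, n(BrO3^-) in the aliquot = 1/3 × 2.926 × 10^-3 = 9.753 × 10^-4 mol
[BrO3^-] = 9.753 × 10^-4 / 0.02527 = 0.03859 mol/L

0.03859 mol/L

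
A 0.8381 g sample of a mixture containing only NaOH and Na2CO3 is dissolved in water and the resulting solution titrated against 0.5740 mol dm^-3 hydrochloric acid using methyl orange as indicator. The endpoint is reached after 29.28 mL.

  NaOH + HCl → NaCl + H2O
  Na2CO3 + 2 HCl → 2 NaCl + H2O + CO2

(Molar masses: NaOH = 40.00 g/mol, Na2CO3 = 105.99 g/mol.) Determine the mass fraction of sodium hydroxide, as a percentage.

n(HCl) = 0.02928 × 0.5740 = 0.01681 mol
Let x = n(NaOH), y = n(Na2CO3).
Titrant: 1x + 2y = 0.01681;  mass: 40.00x + 105.99y = 0.8381
Solving, x = 4.046 × 10^-3 mol, y = 6.381 × 10^-3 mol
mass of NaOH = 4.046 × 10^-3 × 40.00 = 0.1618 g
% NaOH = 0.1618 / 0.8381 × 100 = 19.31 %

19.31 %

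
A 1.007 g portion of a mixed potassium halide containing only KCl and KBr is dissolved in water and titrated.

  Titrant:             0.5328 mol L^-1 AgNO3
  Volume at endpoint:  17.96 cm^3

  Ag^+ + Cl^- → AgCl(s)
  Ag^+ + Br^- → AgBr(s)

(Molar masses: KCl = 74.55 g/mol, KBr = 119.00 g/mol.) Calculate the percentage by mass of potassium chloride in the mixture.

21.94 %

n(AgNO3) = 0.01796 × 0.5328 = 9.569 × 10^-3 mol
Let x = n(KCl), y = n(KBr).
Titrant: 1x + 1y = 9.569 × 10^-3;  mass: 74.55x + 119.00y = 1.007
Solving, x = 2.963 × 10^-3 mol, y = 6.606 × 10^-3 mol
mass of KCl = 2.963 × 10^-3 × 74.55 = 0.2209 g
% KCl = 0.2209 / 1.007 × 100 = 21.94 %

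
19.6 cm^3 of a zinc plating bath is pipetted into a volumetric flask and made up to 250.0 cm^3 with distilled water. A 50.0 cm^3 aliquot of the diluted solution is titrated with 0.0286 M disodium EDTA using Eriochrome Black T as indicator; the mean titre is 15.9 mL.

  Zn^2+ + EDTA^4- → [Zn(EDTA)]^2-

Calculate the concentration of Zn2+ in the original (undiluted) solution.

0.116 M

n(EDTA) = 0.0159 × 0.0286 = 4.55 × 10^-4 mol
n(Zn2+) in the aliquot = 4.55 × 10^-4 mol (1:1 ratio)
[Zn2+]_dilute = 4.55 × 10^-4 / 0.0500 = 0.00909 mol/L
Dilution factor = 250.0 / 19.6 = 12.76
[Zn2+]_stock = 0.00909 × 12.76 = 0.116 mol/L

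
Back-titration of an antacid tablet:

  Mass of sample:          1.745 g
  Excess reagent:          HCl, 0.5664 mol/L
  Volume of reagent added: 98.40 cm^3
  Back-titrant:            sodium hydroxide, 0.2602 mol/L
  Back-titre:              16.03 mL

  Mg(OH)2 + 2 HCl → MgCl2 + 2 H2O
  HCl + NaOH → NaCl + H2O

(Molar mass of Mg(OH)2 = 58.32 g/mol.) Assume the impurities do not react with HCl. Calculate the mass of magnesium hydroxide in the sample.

1.504 g

n(HCl) added = 0.09840 × 0.5664 = 0.05573 mol
n(NaOH) used in back-titration = 0.01603 × 0.2602 = 4.171 × 10^-3 mol
n(HCl) left over = 4.171 × 10^-3 mol (1:1 ratio)
n(HCl) consumed by analyte = 0.05573 − 4.171 × 10^-3 = 0.05156 mol
From the 1:2 ratio, n(Mg(OH)2) = 1/2 × 0.05156 = 0.02578 mol
mass of Mg(OH)2 = 0.02578 × 58.32 = 1.504 g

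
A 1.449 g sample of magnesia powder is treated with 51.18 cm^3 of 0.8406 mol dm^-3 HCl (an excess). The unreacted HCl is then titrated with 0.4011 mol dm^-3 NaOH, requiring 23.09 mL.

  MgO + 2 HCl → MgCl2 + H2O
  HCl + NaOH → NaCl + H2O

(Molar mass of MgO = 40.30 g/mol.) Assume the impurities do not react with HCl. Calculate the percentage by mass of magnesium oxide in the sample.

46.95 %

n(HCl) added = 0.05118 × 0.8406 = 0.04302 mol
n(NaOH) used in back-titration = 0.02309 × 0.4011 = 9.261 × 10^-3 mol
n(HCl) left over = 9.261 × 10^-3 mol (1:1 ratio)
n(HCl) consumed by analyte = 0.04302 − 9.261 × 10^-3 = 0.03376 mol
From the 1:2 ratio, n(MgO) = 1/2 × 0.03376 = 0.01688 mol
mass of MgO = 0.01688 × 40.30 = 0.6803 g
% MgO = 0.6803 / 1.449 × 100 = 46.95 %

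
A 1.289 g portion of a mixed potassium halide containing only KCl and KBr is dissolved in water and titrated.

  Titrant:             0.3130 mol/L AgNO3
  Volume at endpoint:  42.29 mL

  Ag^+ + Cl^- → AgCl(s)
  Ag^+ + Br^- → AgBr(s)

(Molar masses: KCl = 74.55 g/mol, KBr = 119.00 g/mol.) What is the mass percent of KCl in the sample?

n(AgNO3) = 0.04229 × 0.3130 = 0.01324 mol
Let x = n(KCl), y = n(KBr).
Titrant: 1x + 1y = 0.01324;  mass: 74.55x + 119.00y = 1.289
Solving, x = 6.438 × 10^-3 mol, y = 6.799 × 10^-3 mol
mass of KCl = 6.438 × 10^-3 × 74.55 = 0.4800 g
% KCl = 0.4800 / 1.289 × 100 = 37.24 %

37.24 %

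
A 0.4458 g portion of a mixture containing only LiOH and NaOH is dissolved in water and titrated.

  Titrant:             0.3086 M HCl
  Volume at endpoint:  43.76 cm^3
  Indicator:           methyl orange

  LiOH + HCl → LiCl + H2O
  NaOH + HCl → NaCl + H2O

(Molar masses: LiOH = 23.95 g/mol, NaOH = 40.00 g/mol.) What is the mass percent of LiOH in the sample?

n(HCl) = 0.04376 × 0.3086 = 0.01350 mol
Let x = n(LiOH), y = n(NaOH).
Titrant: 1x + 1y = 0.01350;  mass: 23.95x + 40.00y = 0.4458
Solving, x = 5.880 × 10^-3 mol, y = 7.624 × 10^-3 mol
mass of LiOH = 5.880 × 10^-3 × 23.95 = 0.1408 g
% LiOH = 0.1408 / 0.4458 × 100 = 31.59 %

31.59 %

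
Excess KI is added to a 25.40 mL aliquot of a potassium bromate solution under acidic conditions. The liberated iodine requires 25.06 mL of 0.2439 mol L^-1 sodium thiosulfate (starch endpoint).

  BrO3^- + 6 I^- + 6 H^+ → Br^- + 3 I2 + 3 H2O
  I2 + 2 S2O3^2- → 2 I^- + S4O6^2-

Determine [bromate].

0.04011 mol/L

n(S2O3^2-) = 0.02506 × 0.2439 = 6.112 × 10^-3 mol
n(I2) = n(S2O3^2-)/2 = 3.056 × 10^-3 mol
From the 1:3 ratio, n(BrO3^-) in the aliquot = 1/3 × 3.056 × 10^-3 = 1.019 × 10^-3 mol
[BrO3^-] = 1.019 × 10^-3 / 0.02540 = 0.04011 mol/L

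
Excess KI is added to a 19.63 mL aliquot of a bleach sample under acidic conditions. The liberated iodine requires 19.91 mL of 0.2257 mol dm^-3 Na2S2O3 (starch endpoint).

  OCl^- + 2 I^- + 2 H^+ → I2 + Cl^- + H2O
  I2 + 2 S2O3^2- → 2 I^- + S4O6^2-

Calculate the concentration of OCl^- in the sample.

n(S2O3^2-) = 0.01991 × 0.2257 = 4.494 × 10^-3 mol
n(I2) = n(S2O3^2-)/2 = 2.247 × 10^-3 mol
n(OCl^-) in the aliquot = 2.247 × 10^-3 mol (1:1 ratio)
[OCl^-] = 2.247 × 10^-3 / 0.01963 = 0.1145 mol/L

0.1145 mol/L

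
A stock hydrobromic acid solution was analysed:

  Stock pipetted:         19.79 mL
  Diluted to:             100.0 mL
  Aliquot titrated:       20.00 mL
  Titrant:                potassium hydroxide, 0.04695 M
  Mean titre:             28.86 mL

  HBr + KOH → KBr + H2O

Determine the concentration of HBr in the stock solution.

0.3423 M

n(KOH) = 0.02886 × 0.04695 = 1.355 × 10^-3 mol
n(HBr) in the aliquot = 1.355 × 10^-3 mol (1:1 ratio)
[HBr]_dilute = 1.355 × 10^-3 / 0.02000 = 0.06775 mol/L
Dilution factor = 100.0 / 19.79 = 5.053
[HBr]_stock = 0.06775 × 5.053 = 0.3423 mol/L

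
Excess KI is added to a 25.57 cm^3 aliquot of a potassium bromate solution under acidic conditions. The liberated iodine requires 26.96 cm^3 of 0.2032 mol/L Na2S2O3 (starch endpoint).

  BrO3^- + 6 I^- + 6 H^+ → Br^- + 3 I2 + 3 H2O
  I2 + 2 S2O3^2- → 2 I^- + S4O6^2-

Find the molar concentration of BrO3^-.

n(S2O3^2-) = 0.02696 × 0.2032 = 5.478 × 10^-3 mol
n(I2) = n(S2O3^2-)/2 = 2.739 × 10^-3 mol
From the 1:3 ratio, n(BrO3^-) in the aliquot = 1/3 × 2.739 × 10^-3 = 9.130 × 10^-4 mol
[BrO3^-] = 9.130 × 10^-4 / 0.02557 = 0.03571 mol/L

0.03571 mol/L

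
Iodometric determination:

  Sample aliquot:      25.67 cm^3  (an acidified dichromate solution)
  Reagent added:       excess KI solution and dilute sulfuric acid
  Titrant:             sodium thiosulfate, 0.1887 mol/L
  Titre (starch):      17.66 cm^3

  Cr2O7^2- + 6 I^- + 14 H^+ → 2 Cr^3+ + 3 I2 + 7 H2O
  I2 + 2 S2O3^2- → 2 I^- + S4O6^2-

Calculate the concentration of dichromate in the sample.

0.02164 mol/L

n(S2O3^2-) = 0.01766 × 0.1887 = 3.332 × 10^-3 mol
n(I2) = n(S2O3^2-)/2 = 1.666 × 10^-3 mol
From the 1:3 ratio, n(Cr2O7^2-) in the aliquot = 1/3 × 1.666 × 10^-3 = 5.554 × 10^-4 mol
[Cr2O7^2-] = 5.554 × 10^-4 / 0.02567 = 0.02164 mol/L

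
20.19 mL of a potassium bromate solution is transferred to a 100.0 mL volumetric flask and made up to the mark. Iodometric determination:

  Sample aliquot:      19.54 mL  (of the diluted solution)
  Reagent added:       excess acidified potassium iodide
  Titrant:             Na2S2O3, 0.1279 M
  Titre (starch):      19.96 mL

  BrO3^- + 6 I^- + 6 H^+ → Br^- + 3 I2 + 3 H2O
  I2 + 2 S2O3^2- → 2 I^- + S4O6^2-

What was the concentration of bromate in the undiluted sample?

0.1078 M

n(S2O3^2-) = 0.01996 × 0.1279 = 2.553 × 10^-3 mol
n(I2) = n(S2O3^2-)/2 = 1.276 × 10^-3 mol
From the 1:3 ratio, n(BrO3^-) in the aliquot = 1/3 × 1.276 × 10^-3 = 4.255 × 10^-4 mol
[BrO3^-]_dilute = 4.255 × 10^-4 / 0.01954 = 0.02177 mol/L
[BrO3^-]_original = 0.02177 × 100.0/20.19 = 0.1078 mol/L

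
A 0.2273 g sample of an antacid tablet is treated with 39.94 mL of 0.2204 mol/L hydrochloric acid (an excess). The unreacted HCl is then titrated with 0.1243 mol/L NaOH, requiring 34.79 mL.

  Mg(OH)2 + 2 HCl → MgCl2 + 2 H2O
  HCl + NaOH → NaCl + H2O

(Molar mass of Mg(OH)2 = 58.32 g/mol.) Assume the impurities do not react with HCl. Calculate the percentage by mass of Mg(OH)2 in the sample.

n(HCl) added = 0.03994 × 0.2204 = 8.803 × 10^-3 mol
n(NaOH) used in back-titration = 0.03479 × 0.1243 = 4.324 × 10^-3 mol
n(HCl) left over = 4.324 × 10^-3 mol (1:1 ratio)
n(HCl) consumed by analyte = 8.803 × 10^-3 − 4.324 × 10^-3 = 4.478 × 10^-3 mol
From the 1:2 ratio, n(Mg(OH)2) = 1/2 × 4.478 × 10^-3 = 2.239 × 10^-3 mol
mass of Mg(OH)2 = 2.239 × 10^-3 × 58.32 = 0.1306 g
% Mg(OH)2 = 0.1306 / 0.2273 × 100 = 57.45 %

57.45 %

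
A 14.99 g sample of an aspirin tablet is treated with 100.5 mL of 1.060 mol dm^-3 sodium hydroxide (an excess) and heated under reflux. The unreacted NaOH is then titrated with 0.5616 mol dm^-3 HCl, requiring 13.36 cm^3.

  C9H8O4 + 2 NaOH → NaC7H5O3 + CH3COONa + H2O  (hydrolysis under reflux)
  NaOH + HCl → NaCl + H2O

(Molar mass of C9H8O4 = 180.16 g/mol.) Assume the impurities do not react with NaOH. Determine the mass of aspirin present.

8.920 g

n(NaOH) added = 0.1005 × 1.060 = 0.1065 mol
n(HCl) used in back-titration = 0.01336 × 0.5616 = 7.503 × 10^-3 mol
n(NaOH) left over = 7.503 × 10^-3 mol (1:1 ratio)
n(NaOH) consumed by analyte = 0.1065 − 7.503 × 10^-3 = 0.09903 mol
From the 1:2 ratio, n(C9H8O4) = 1/2 × 0.09903 = 0.04951 mol
mass of C9H8O4 = 0.04951 × 180.16 = 8.920 g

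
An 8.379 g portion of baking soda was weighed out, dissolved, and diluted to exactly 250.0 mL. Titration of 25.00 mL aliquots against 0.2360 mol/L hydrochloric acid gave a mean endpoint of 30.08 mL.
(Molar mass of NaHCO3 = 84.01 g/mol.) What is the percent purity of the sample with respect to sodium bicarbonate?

71.18 %

NaHCO3 + HCl → NaCl + H2O + CO2
n(HCl) per titration = 0.03008 × 0.2360 = 7.099 × 10^-3 mol
n(NaHCO3) in each aliquot = 7.099 × 10^-3 mol (1:1 ratio)
n(NaHCO3) in the whole flask = 7.099 × 10^-3 × 250.0/25.00 = 0.07099 mol
mass of NaHCO3 = 0.07099 × 84.01 = 5.964 g
% NaHCO3 = 5.964 / 8.379 × 100 = 71.18 %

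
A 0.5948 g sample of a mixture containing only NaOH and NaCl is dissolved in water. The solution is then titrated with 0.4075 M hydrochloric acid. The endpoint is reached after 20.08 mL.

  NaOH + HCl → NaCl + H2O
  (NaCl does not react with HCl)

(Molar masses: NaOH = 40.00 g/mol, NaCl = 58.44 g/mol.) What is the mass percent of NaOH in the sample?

n(HCl) = 0.02008 × 0.4075 = 8.183 × 10^-3 mol
Let x = n(NaOH), y = n(NaCl).
Titrant: 1x = 8.183 × 10^-3;  mass: 40.00x + 58.44y = 0.5948
Solving, x = 8.183 × 10^-3 mol, y = 4.577 × 10^-3 mol
mass of NaOH = 8.183 × 10^-3 × 40.00 = 0.3273 g
% NaOH = 0.3273 / 0.5948 × 100 = 55.03 %

55.03 %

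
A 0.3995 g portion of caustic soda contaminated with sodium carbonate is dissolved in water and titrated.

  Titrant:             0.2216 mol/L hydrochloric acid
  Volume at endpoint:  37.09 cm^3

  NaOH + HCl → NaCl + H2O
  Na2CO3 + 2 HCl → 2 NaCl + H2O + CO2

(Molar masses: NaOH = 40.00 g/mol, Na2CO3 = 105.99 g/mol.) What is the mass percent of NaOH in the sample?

n(HCl) = 0.03709 × 0.2216 = 8.219 × 10^-3 mol
Let x = n(NaOH), y = n(Na2CO3).
Titrant: 1x + 2y = 8.219 × 10^-3;  mass: 40.00x + 105.99y = 0.3995
Solving, x = 2.776 × 10^-3 mol, y = 2.722 × 10^-3 mol
mass of NaOH = 2.776 × 10^-3 × 40.00 = 0.1110 g
% NaOH = 0.1110 / 0.3995 × 100 = 27.79 %

27.79 %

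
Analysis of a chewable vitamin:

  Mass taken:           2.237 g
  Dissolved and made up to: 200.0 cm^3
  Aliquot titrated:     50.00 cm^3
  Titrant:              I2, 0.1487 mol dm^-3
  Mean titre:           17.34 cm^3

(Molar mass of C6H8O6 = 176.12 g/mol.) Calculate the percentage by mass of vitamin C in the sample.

C6H8O6 + I2 → C6H6O6 + 2 HI
n(I2) per titration = 0.01734 × 0.1487 = 2.578 × 10^-3 mol
n(C6H8O6) in each aliquot = 2.578 × 10^-3 mol (1:1 ratio)
n(C6H8O6) in the whole flask = 2.578 × 10^-3 × 200.0/50.00 = 0.01031 mol
mass of C6H8O6 = 0.01031 × 176.12 = 1.816 g
% C6H8O6 = 1.816 / 2.237 × 100 = 81.20 %

81.20 %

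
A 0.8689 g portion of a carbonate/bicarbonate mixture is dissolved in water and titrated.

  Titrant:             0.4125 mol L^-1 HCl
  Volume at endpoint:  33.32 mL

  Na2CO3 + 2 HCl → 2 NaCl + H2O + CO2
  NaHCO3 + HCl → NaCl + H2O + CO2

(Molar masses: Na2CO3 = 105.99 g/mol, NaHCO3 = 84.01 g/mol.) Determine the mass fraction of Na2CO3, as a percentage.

n(HCl) = 0.03332 × 0.4125 = 0.01374 mol
Let x = n(Na2CO3), y = n(NaHCO3).
Titrant: 2x + 1y = 0.01374;  mass: 105.99x + 84.01y = 0.8689
Solving, x = 4.607 × 10^-3 mol, y = 4.530 × 10^-3 mol
mass of Na2CO3 = 4.607 × 10^-3 × 105.99 = 0.4883 g
% Na2CO3 = 0.4883 / 0.8689 × 100 = 56.20 %

56.20 %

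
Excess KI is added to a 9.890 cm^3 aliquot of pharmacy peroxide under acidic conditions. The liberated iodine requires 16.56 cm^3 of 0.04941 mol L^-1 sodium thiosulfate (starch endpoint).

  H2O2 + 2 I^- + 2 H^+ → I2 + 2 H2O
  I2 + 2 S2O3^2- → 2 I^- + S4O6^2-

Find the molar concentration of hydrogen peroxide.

0.04137 mol/L

n(S2O3^2-) = 0.01656 × 0.04941 = 8.182 × 10^-4 mol
n(I2) = n(S2O3^2-)/2 = 4.091 × 10^-4 mol
n(H2O2) in the aliquot = 4.091 × 10^-4 mol (1:1 ratio)
[H2O2] = 4.091 × 10^-4 / 0.009890 = 0.04137 mol/L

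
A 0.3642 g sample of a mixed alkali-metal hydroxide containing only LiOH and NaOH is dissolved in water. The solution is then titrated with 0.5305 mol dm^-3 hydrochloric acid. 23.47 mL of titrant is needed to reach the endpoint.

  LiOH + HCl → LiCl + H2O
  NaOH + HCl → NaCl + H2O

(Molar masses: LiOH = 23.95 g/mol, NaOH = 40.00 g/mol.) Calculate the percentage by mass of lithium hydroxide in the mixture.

54.83 %

n(HCl) = 0.02347 × 0.5305 = 0.01245 mol
Let x = n(LiOH), y = n(NaOH).
Titrant: 1x + 1y = 0.01245;  mass: 23.95x + 40.00y = 0.3642
Solving, x = 8.339 × 10^-3 mol, y = 4.112 × 10^-3 mol
mass of LiOH = 8.339 × 10^-3 × 23.95 = 0.1997 g
% LiOH = 0.1997 / 0.3642 × 100 = 54.83 %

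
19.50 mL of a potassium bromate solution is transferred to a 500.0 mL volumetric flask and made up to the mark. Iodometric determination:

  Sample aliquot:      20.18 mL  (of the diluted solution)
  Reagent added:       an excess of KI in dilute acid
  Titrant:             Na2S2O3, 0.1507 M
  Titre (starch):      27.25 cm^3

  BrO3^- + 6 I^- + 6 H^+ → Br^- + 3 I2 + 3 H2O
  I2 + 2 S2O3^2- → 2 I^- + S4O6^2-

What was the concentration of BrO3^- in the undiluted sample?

n(S2O3^2-) = 0.02725 × 0.1507 = 4.107 × 10^-3 mol
n(I2) = n(S2O3^2-)/2 = 2.053 × 10^-3 mol
From the 1:3 ratio, n(BrO3^-) in the aliquot = 1/3 × 2.053 × 10^-3 = 6.844 × 10^-4 mol
[BrO3^-]_dilute = 6.844 × 10^-4 / 0.02018 = 0.03392 mol/L
[BrO3^-]_original = 0.03392 × 500.0/19.50 = 0.8696 mol/L

0.8696 M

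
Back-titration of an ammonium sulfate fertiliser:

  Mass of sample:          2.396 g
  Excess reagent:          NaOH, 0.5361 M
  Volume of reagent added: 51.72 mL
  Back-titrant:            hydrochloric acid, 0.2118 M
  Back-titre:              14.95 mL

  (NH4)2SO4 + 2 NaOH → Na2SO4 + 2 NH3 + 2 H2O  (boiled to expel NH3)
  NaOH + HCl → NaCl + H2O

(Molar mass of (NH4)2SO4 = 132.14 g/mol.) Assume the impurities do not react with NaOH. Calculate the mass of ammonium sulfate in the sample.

1.623 g

n(NaOH) added = 0.05172 × 0.5361 = 0.02773 mol
n(HCl) used in back-titration = 0.01495 × 0.2118 = 3.166 × 10^-3 mol
n(NaOH) left over = 3.166 × 10^-3 mol (1:1 ratio)
n(NaOH) consumed by analyte = 0.02773 − 3.166 × 10^-3 = 0.02456 mol
From the 1:2 ratio, n((NH4)2SO4) = 1/2 × 0.02456 = 0.01228 mol
mass of (NH4)2SO4 = 0.01228 × 132.14 = 1.623 g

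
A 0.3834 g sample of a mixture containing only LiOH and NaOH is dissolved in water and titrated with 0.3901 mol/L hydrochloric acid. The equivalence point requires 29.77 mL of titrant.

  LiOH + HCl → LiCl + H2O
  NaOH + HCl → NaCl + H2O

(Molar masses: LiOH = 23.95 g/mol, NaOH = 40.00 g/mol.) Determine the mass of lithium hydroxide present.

n(HCl) = 0.02977 × 0.3901 = 0.01161 mol
Let x = n(LiOH), y = n(NaOH).
Titrant: 1x + 1y = 0.01161;  mass: 23.95x + 40.00y = 0.3834
Solving, x = 5.055 × 10^-3 mol, y = 6.558 × 10^-3 mol
mass of LiOH = 5.055 × 10^-3 × 23.95 = 0.1211 g

0.1211 g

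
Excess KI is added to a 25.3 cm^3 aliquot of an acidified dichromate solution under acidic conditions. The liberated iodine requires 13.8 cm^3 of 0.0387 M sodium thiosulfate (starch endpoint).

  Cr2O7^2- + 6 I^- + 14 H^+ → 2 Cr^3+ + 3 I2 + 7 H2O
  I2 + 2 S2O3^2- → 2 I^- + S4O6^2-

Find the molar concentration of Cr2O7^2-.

n(S2O3^2-) = 0.0138 × 0.0387 = 5.34 × 10^-4 mol
n(I2) = n(S2O3^2-)/2 = 2.67 × 10^-4 mol
From the 1:3 ratio, n(Cr2O7^2-) in the aliquot = 1/3 × 2.67 × 10^-4 = 8.90 × 10^-5 mol
[Cr2O7^2-] = 8.90 × 10^-5 / 0.0253 = 0.00352 mol/L

0.00352 M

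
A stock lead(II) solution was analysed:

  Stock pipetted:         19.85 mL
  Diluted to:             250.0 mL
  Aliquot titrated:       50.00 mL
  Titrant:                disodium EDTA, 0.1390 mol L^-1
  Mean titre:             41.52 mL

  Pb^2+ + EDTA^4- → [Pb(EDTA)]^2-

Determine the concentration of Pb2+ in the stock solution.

n(EDTA) = 0.04152 × 0.1390 = 5.771 × 10^-3 mol
n(Pb2+) in the aliquot = 5.771 × 10^-3 mol (1:1 ratio)
[Pb2+]_dilute = 5.771 × 10^-3 / 0.05000 = 0.1154 mol/L
Dilution factor = 250.0 / 19.85 = 12.59
[Pb2+]_stock = 0.1154 × 12.59 = 1.454 mol/L

1.454 mol/L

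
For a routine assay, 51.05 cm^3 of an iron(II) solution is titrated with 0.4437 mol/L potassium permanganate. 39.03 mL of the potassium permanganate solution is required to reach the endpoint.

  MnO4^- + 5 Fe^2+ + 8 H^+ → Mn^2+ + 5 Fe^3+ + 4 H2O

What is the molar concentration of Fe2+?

n(KMnO4) = 0.03903 L × 0.4437 mol/L = 0.01732 mol
From the 5:1 mole ratio, n(Fe2+) = 5/1 × 0.01732 = 0.08659 mol
[Fe2+] = 0.08659 mol / 0.05105 L = 1.696 mol/L

1.696 mol/L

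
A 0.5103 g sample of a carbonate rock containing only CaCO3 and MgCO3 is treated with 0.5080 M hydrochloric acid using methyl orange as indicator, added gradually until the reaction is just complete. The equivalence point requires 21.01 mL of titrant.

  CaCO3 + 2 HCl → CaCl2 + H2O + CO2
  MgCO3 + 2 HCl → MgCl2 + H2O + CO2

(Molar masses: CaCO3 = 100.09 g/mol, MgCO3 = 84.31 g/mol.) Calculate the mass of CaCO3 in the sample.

n(HCl) = 0.02101 × 0.5080 = 0.01067 mol
Let x = n(CaCO3), y = n(MgCO3).
Titrant: 2x + 2y = 0.01067;  mass: 100.09x + 84.31y = 0.5103
Solving, x = 3.826 × 10^-3 mol, y = 1.510 × 10^-3 mol
mass of CaCO3 = 3.826 × 10^-3 × 100.09 = 0.3830 g

0.3830 g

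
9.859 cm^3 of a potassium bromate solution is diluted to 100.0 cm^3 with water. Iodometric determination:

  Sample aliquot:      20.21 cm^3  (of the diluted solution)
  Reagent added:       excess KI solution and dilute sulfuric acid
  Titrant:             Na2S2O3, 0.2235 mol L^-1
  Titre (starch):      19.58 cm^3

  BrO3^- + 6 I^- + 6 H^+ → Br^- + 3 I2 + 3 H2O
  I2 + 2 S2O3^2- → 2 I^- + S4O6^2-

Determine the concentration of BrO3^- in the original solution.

0.3660 mol/L

n(S2O3^2-) = 0.01958 × 0.2235 = 4.376 × 10^-3 mol
n(I2) = n(S2O3^2-)/2 = 2.188 × 10^-3 mol
From the 1:3 ratio, n(BrO3^-) in the aliquot = 1/3 × 2.188 × 10^-3 = 7.294 × 10^-4 mol
[BrO3^-]_dilute = 7.294 × 10^-4 / 0.02021 = 0.03609 mol/L
[BrO3^-]_original = 0.03609 × 100.0/9.859 = 0.3660 mol/L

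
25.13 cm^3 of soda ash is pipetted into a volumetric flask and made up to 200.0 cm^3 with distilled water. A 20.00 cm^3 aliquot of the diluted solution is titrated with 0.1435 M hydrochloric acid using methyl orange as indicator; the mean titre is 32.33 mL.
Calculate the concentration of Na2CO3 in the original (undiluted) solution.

Na2CO3 + 2 HCl → 2 NaCl + H2O + CO2
n(HCl) = 0.03233 × 0.1435 = 4.639 × 10^-3 mol
From the 1:2 ratio, n(Na2CO3) in the aliquot = 1/2 × 4.639 × 10^-3 = 2.320 × 10^-3 mol
[Na2CO3]_dilute = 2.320 × 10^-3 / 0.02000 = 0.1160 mol/L
Dilution factor = 200.0 / 25.13 = 7.959
[Na2CO3]_stock = 0.1160 × 7.959 = 0.9231 mol/L

0.9231 M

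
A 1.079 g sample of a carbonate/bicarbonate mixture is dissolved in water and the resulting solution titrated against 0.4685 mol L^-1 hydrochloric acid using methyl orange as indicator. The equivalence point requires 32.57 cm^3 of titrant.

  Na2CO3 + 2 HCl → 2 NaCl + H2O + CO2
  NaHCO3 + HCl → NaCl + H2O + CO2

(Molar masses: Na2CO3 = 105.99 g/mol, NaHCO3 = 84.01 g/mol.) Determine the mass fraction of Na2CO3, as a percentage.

32.13 %

n(HCl) = 0.03257 × 0.4685 = 0.01526 mol
Let x = n(Na2CO3), y = n(NaHCO3).
Titrant: 2x + 1y = 0.01526;  mass: 105.99x + 84.01y = 1.079
Solving, x = 3.271 × 10^-3 mol, y = 8.717 × 10^-3 mol
mass of Na2CO3 = 3.271 × 10^-3 × 105.99 = 0.3467 g
% Na2CO3 = 0.3467 / 1.079 × 100 = 32.13 %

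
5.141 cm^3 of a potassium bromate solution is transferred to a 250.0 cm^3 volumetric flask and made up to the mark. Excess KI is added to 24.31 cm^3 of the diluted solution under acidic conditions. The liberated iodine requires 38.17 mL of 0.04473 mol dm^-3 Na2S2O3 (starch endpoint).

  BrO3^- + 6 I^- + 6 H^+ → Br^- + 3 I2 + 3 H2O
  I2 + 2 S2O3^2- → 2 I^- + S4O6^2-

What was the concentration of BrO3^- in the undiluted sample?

n(S2O3^2-) = 0.03817 × 0.04473 = 1.707 × 10^-3 mol
n(I2) = n(S2O3^2-)/2 = 8.537 × 10^-4 mol
From the 1:3 ratio, n(BrO3^-) in the aliquot = 1/3 × 8.537 × 10^-4 = 2.846 × 10^-4 mol
[BrO3^-]_dilute = 2.846 × 10^-4 / 0.02431 = 0.01171 mol/L
[BrO3^-]_original = 0.01171 × 250.0/5.141 = 0.5692 mol/L

0.5692 mol/L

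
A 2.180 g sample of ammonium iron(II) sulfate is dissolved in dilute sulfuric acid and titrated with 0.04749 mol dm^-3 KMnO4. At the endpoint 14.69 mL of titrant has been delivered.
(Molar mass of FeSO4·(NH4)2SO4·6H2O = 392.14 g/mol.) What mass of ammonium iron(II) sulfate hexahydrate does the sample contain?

1.368 g

MnO4^- + 5 Fe^2+ + 8 H^+ → Mn^2+ + 5 Fe^3+ + 4 H2O
n(KMnO4) = 0.01469 L × 0.04749 mol/L = 6.976 × 10^-4 mol
From the 5:1 ratio, n(FeSO4·(NH4)2SO4·6H2O) = 5/1 × 6.976 × 10^-4 = 3.488 × 10^-3 mol
mass of FeSO4·(NH4)2SO4·6H2O = 3.488 × 10^-3 × 392.14 g/mol = 1.368 g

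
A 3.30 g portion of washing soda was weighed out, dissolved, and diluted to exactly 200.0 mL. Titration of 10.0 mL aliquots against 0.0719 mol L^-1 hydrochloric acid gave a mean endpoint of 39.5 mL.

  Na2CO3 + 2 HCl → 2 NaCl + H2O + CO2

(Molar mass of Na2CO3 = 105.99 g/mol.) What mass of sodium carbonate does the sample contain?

n(HCl) per titration = 0.0395 × 0.0719 = 2.84 × 10^-3 mol
From the 1:2 ratio, n(Na2CO3) in each aliquot = 1/2 × 2.84 × 10^-3 = 1.42 × 10^-3 mol
n(Na2CO3) in the whole flask = 1.42 × 10^-3 × 200.0/10.0 = 0.0284 mol
mass of Na2CO3 = 0.0284 × 105.99 = 3.01 g

3.01 g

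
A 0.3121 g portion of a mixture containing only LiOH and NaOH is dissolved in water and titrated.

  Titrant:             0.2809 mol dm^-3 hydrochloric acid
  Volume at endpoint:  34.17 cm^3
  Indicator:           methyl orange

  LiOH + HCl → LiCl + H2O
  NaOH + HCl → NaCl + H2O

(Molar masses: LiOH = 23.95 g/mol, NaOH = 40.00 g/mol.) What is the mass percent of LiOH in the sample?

n(HCl) = 0.03417 × 0.2809 = 9.598 × 10^-3 mol
Let x = n(LiOH), y = n(NaOH).
Titrant: 1x + 1y = 9.598 × 10^-3;  mass: 23.95x + 40.00y = 0.3121
Solving, x = 4.476 × 10^-3 mol, y = 5.123 × 10^-3 mol
mass of LiOH = 4.476 × 10^-3 × 23.95 = 0.1072 g
% LiOH = 0.1072 / 0.3121 × 100 = 34.35 %

34.35 %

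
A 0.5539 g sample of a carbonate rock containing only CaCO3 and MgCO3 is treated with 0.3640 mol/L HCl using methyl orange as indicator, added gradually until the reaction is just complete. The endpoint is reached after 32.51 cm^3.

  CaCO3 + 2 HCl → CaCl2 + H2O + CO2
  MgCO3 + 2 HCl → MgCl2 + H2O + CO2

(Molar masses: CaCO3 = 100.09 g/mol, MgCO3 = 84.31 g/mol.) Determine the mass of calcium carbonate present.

n(HCl) = 0.03251 × 0.3640 = 0.01183 mol
Let x = n(CaCO3), y = n(MgCO3).
Titrant: 2x + 2y = 0.01183;  mass: 100.09x + 84.31y = 0.5539
Solving, x = 3.489 × 10^-3 mol, y = 2.428 × 10^-3 mol
mass of CaCO3 = 3.489 × 10^-3 × 100.09 = 0.3492 g

0.3492 g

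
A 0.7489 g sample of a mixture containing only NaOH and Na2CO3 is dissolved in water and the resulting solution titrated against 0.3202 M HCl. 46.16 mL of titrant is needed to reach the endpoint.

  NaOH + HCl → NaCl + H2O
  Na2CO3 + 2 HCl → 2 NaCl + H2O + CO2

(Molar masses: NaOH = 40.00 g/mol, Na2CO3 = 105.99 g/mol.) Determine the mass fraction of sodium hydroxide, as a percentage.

n(HCl) = 0.04616 × 0.3202 = 0.01478 mol
Let x = n(NaOH), y = n(Na2CO3).
Titrant: 1x + 2y = 0.01478;  mass: 40.00x + 105.99y = 0.7489
Solving, x = 2.646 × 10^-3 mol, y = 6.067 × 10^-3 mol
mass of NaOH = 2.646 × 10^-3 × 40.00 = 0.1059 g
% NaOH = 0.1059 / 0.7489 × 100 = 14.13 %

14.13 %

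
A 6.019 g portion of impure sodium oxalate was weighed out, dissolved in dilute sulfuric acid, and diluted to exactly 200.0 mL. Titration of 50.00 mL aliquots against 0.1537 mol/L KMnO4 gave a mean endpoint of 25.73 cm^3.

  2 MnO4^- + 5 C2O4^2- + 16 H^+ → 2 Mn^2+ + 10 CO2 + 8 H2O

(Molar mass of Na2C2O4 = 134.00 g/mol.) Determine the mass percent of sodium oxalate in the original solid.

88.04 %

n(KMnO4) per titration = 0.02573 × 0.1537 = 3.955 × 10^-3 mol
From the 5:2 ratio, n(Na2C2O4) in each aliquot = 5/2 × 3.955 × 10^-3 = 9.887 × 10^-3 mol
n(Na2C2O4) in the whole flask = 9.887 × 10^-3 × 200.0/50.00 = 0.03955 mol
mass of Na2C2O4 = 0.03955 × 134.00 = 5.299 g
% Na2C2O4 = 5.299 / 6.019 × 100 = 88.04 %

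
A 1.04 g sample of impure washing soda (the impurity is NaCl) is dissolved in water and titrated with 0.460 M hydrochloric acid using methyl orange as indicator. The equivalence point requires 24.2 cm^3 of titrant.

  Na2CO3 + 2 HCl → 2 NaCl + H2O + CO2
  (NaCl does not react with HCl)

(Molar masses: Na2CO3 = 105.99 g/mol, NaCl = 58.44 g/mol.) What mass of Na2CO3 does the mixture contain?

n(HCl) = 0.0242 × 0.460 = 0.0111 mol
Let x = n(Na2CO3), y = n(NaCl).
Titrant: 2x = 0.0111;  mass: 105.99x + 58.44y = 1.04
Solving, x = 5.57 × 10^-3 mol, y = 7.70 × 10^-3 mol
mass of Na2CO3 = 5.57 × 10^-3 × 105.99 = 0.590 g

0.590 g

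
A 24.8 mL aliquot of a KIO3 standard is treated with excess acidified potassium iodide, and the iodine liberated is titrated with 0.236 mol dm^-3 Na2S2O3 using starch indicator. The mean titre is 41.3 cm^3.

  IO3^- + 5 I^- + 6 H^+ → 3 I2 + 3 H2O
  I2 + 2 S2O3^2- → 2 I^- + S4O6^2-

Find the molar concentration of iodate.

n(S2O3^2-) = 0.0413 × 0.236 = 9.75 × 10^-3 mol
n(I2) = n(S2O3^2-)/2 = 4.87 × 10^-3 mol
From the 1:3 ratio, n(IO3^-) in the aliquot = 1/3 × 4.87 × 10^-3 = 1.62 × 10^-3 mol
[IO3^-] = 1.62 × 10^-3 / 0.0248 = 0.0655 mol/L

0.0655 mol/L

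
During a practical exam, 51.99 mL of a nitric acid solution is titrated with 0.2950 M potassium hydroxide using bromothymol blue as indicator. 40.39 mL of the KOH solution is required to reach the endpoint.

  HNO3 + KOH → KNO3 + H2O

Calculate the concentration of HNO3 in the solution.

n(KOH) = 0.04039 L × 0.2950 mol/L = 0.01192 mol
n(HNO3) = 0.01192 mol (1:1 mole ratio)
[HNO3] = 0.01192 mol / 0.05199 L = 0.2292 mol/L

0.2292 M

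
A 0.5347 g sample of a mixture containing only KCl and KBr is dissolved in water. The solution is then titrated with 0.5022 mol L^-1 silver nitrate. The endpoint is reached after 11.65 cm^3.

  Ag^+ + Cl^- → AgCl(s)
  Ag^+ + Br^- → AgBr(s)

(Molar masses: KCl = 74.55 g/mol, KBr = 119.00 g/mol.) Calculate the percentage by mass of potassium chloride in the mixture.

50.66 %

n(AgNO3) = 0.01165 × 0.5022 = 5.851 × 10^-3 mol
Let x = n(KCl), y = n(KBr).
Titrant: 1x + 1y = 5.851 × 10^-3;  mass: 74.55x + 119.00y = 0.5347
Solving, x = 3.634 × 10^-3 mol, y = 2.217 × 10^-3 mol
mass of KCl = 3.634 × 10^-3 × 74.55 = 0.2709 g
% KCl = 0.2709 / 0.5347 × 100 = 50.66 %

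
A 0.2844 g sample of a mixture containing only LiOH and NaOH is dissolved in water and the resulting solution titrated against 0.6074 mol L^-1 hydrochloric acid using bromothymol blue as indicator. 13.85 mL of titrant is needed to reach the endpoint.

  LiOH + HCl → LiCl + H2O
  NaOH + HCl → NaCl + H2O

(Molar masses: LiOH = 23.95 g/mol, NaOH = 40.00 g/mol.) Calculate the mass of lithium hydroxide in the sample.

n(HCl) = 0.01385 × 0.6074 = 8.412 × 10^-3 mol
Let x = n(LiOH), y = n(NaOH).
Titrant: 1x + 1y = 8.412 × 10^-3;  mass: 23.95x + 40.00y = 0.2844
Solving, x = 3.246 × 10^-3 mol, y = 5.166 × 10^-3 mol
mass of LiOH = 3.246 × 10^-3 × 23.95 = 0.07774 g

0.07774 g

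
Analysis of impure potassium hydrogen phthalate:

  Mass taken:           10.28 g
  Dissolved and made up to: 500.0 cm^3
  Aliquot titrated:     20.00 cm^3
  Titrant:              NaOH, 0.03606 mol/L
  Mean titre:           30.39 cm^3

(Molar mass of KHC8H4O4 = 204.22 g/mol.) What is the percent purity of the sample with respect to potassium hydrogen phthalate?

54.43 %

KHC8H4O4 + NaOH → KNaC8H4O4 + H2O
n(NaOH) per titration = 0.03039 × 0.03606 = 1.096 × 10^-3 mol
n(KHC8H4O4) in each aliquot = 1.096 × 10^-3 mol (1:1 ratio)
n(KHC8H4O4) in the whole flask = 1.096 × 10^-3 × 500.0/20.00 = 0.02740 mol
mass of KHC8H4O4 = 0.02740 × 204.22 = 5.595 g
% KHC8H4O4 = 5.595 / 10.28 × 100 = 54.43 %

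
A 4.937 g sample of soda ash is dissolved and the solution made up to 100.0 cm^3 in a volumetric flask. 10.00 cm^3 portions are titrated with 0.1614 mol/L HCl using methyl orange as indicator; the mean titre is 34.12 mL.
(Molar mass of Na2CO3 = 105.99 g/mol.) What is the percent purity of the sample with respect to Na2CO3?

Na2CO3 + 2 HCl → 2 NaCl + H2O + CO2
n(HCl) per titration = 0.03412 × 0.1614 = 5.507 × 10^-3 mol
From the 1:2 ratio, n(Na2CO3) in each aliquot = 1/2 × 5.507 × 10^-3 = 2.753 × 10^-3 mol
n(Na2CO3) in the whole flask = 2.753 × 10^-3 × 100.0/10.00 = 0.02753 mol
mass of Na2CO3 = 0.02753 × 105.99 = 2.918 g
% Na2CO3 = 2.918 / 4.937 × 100 = 59.11 %

59.11 %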